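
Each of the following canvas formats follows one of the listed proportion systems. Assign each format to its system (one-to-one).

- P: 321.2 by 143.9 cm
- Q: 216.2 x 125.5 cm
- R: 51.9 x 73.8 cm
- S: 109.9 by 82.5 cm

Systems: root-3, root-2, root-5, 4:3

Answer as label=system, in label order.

Ratios: P ≈ 2.232; Q ≈ 1.723; R ≈ 1.422; S ≈ 1.332.
Targets: root-3 ≈ 1.732; root-2 ≈ 1.414; root-5 ≈ 2.236; 4:3 ≈ 1.333.

P=root-5, Q=root-3, R=root-2, S=4:3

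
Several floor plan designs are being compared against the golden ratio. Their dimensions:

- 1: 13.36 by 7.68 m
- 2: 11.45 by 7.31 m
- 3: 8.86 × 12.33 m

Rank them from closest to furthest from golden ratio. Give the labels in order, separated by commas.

2, 1, 3

1: 13.36/7.68 ≈ 1.740 → |1.740 − 1.618| = 0.122
2: 11.45/7.31 ≈ 1.566 → |1.566 − 1.618| = 0.052
3: 12.33/8.86 ≈ 1.392 → |1.392 − 1.618| = 0.226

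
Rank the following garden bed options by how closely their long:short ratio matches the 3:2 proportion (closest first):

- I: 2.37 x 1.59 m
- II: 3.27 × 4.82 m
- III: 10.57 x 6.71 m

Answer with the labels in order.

I, II, III

Ratios: I = 2.37 / 1.59 ≈ 1.491; II = 4.82 / 3.27 ≈ 1.474; III = 10.57 / 6.71 ≈ 1.575.
|Δ from 1.500|: I 0.009; II 0.026; III 0.075.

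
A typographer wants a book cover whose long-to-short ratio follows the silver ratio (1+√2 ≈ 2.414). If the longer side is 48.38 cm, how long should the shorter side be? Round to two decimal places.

20.04 cm

silver ratio ≈ 2.41421.
Shorter side = 48.38 ÷ 2.41421 ≈ 20.0397 → 20.04 cm.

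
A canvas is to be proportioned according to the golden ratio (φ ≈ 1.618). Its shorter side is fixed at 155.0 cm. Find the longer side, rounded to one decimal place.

golden ratio ≈ 1.61803.
Longer side = 155.0 × 1.61803 ≈ 250.795 → 250.8 cm.

250.8 cm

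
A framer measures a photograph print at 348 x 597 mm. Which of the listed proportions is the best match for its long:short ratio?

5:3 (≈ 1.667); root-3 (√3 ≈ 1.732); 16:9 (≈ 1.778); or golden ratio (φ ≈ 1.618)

597/348 ≈ 1.716. Nearest candidates are root-3 (1.732, off by 0.016) and 5:3 (1.667, off by 0.049).

root-3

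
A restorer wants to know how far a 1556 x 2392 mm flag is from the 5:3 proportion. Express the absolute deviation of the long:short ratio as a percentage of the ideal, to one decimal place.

7.8%

Ratio = 2392 / 1556 ≈ 1.5373.
Ideal 5:3 ≈ 1.6667. |1.5373 − 1.6667| / 1.6667 ≈ 7.76% → 7.8%.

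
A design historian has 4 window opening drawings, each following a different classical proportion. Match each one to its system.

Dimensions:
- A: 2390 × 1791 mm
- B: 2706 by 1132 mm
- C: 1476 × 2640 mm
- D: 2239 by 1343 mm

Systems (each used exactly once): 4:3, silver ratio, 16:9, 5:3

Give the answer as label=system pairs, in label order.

Ratios: A ≈ 1.334; B ≈ 2.390; C ≈ 1.789; D ≈ 1.667.
Targets: 4:3 ≈ 1.333; silver ratio ≈ 2.414; 16:9 ≈ 1.778; 5:3 ≈ 1.667.

A=4:3, B=silver ratio, C=16:9, D=5:3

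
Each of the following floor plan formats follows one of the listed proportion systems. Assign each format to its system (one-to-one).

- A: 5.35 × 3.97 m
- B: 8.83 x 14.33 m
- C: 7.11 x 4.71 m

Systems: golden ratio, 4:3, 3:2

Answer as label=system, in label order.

Ratios: A ≈ 1.348; B ≈ 1.623; C ≈ 1.510.
Targets: golden ratio ≈ 1.618; 4:3 ≈ 1.333; 3:2 ≈ 1.500.

A=4:3, B=golden ratio, C=3:2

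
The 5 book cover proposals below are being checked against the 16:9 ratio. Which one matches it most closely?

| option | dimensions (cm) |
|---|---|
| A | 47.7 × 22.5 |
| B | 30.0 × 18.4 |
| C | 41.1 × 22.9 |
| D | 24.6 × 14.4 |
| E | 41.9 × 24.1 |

Target 16:9 ≈ 1.778.
A: 2.120 (Δ0.342)  B: 1.630 (Δ0.148)  C: 1.795 (Δ0.017)  D: 1.708 (Δ0.070)  E: 1.739 (Δ0.039)

C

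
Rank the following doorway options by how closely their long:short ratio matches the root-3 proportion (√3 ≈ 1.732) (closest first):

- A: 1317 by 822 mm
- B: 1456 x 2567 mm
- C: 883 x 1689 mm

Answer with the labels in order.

A: 1317/822 ≈ 1.602 → |1.602 − 1.732| = 0.130
B: 2567/1456 ≈ 1.763 → |1.763 − 1.732| = 0.031
C: 1689/883 ≈ 1.913 → |1.913 − 1.732| = 0.181

B, A, C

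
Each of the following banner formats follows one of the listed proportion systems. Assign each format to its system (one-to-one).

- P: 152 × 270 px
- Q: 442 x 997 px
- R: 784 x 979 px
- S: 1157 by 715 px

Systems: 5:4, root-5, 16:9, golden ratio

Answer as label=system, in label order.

Ratios: P ≈ 1.776; Q ≈ 2.256; R ≈ 1.249; S ≈ 1.618.
Targets: 5:4 ≈ 1.250; root-5 ≈ 2.236; 16:9 ≈ 1.778; golden ratio ≈ 1.618.

P=16:9, Q=root-5, R=5:4, S=golden ratio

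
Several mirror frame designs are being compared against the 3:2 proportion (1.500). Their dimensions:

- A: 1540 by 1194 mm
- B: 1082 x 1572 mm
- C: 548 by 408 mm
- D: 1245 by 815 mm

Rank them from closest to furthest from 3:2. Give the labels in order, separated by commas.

D, B, C, A

A: 1540/1194 ≈ 1.290 → |1.290 − 1.500| = 0.210
B: 1572/1082 ≈ 1.453 → |1.453 − 1.500| = 0.047
C: 548/408 ≈ 1.343 → |1.343 − 1.500| = 0.157
D: 1245/815 ≈ 1.528 → |1.528 − 1.500| = 0.028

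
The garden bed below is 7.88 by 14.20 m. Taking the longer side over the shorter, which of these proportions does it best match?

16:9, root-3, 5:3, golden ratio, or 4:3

Ratio = 14.20 / 7.88 ≈ 1.802.
Distances: 16:9 1.778 (Δ 0.024); root-3 1.732 (Δ 0.070); 5:3 1.667 (Δ 0.135); golden ratio 1.618 (Δ 0.184); 4:3 1.333 (Δ 0.469).

16:9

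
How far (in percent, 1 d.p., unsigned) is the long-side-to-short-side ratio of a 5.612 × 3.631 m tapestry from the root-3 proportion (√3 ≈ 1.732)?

Ratio = 5.612 / 3.631 ≈ 1.5456.
Ideal root-3 ≈ 1.7321. |1.5456 − 1.7321| / 1.7321 ≈ 10.77% → 10.8%.

10.8%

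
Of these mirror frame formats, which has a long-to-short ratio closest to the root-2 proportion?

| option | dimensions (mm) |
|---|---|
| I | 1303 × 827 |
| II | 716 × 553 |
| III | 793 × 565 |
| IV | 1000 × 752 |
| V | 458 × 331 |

III

Ratios (long/short): I ≈ 1.576; II ≈ 1.295; III ≈ 1.404; IV ≈ 1.330; V ≈ 1.384.
root-2 ≈ 1.414; option III is nearest (Δ 0.010).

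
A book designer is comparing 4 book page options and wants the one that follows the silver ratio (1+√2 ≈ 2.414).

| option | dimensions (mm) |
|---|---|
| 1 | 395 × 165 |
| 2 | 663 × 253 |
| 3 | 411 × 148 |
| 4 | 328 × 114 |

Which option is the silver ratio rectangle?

Ratios (long/short): 1 ≈ 2.394; 2 ≈ 2.621; 3 ≈ 2.777; 4 ≈ 2.877.
silver ratio ≈ 2.414; option 1 is nearest (Δ 0.020).

1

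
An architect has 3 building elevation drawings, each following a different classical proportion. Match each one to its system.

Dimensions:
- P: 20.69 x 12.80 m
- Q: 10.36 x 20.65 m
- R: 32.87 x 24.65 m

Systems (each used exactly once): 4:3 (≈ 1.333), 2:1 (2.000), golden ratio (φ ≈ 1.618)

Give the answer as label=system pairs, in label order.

Ratios: P ≈ 1.616; Q ≈ 1.993; R ≈ 1.333.
Targets: 4:3 ≈ 1.333; 2:1 ≈ 2.000; golden ratio ≈ 1.618.

P=golden ratio, Q=2:1, R=4:3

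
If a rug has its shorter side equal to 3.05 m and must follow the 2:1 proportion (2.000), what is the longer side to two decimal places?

2:1 = 2.00000.
Longer side = 3.05 × 2.00000 ≈ 6.1000 → 6.10 m.

6.10 m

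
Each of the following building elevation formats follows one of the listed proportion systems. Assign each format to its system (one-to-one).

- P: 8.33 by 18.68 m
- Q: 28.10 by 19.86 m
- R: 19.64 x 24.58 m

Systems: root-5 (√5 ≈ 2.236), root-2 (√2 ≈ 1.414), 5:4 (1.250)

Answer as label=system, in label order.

P = 18.68/8.33 ≈ 2.242 → root-5 (2.236)
Q = 28.10/19.86 ≈ 1.415 → root-2 (1.414)
R = 24.58/19.64 ≈ 1.252 → 5:4 (1.250)

P=root-5, Q=root-2, R=5:4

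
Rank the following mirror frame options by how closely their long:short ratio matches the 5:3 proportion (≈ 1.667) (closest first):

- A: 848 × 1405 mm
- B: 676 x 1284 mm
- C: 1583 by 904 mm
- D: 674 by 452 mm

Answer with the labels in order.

A, C, D, B

Ratios: A = 1405 / 848 ≈ 1.657; B = 1284 / 676 ≈ 1.899; C = 1583 / 904 ≈ 1.751; D = 674 / 452 ≈ 1.491.
|Δ from 1.667|: A 0.010; B 0.232; C 0.084; D 0.176.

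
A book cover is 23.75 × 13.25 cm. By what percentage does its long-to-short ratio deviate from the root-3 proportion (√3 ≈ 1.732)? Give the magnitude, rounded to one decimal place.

3.5%

Ratio = 23.75 / 13.25 ≈ 1.7925.
Ideal root-3 ≈ 1.7321. |1.7925 − 1.7321| / 1.7321 ≈ 3.49% → 3.5%.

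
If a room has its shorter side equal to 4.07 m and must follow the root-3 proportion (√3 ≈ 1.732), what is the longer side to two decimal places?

7.05 m

root-3 ≈ 1.73205.
Longer side = 4.07 × 1.73205 ≈ 7.0494 → 7.05 m.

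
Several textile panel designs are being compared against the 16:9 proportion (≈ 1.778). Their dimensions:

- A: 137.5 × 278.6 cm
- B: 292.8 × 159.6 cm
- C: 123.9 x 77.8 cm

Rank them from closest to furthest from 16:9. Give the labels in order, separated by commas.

B, C, A

Ratios: A = 278.6 / 137.5 ≈ 2.026; B = 292.8 / 159.6 ≈ 1.835; C = 123.9 / 77.8 ≈ 1.593.
|Δ from 1.778|: A 0.248; B 0.057; C 0.185.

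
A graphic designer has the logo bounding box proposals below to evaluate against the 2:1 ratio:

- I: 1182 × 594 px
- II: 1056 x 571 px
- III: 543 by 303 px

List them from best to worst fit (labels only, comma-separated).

I, II, III

Ratios: I = 1182 / 594 ≈ 1.990; II = 1056 / 571 ≈ 1.849; III = 543 / 303 ≈ 1.792.
|Δ from 2.000|: I 0.010; II 0.151; III 0.208.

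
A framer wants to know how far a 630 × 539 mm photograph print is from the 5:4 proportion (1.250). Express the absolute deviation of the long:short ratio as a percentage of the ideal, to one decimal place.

Ratio = 630 / 539 ≈ 1.1688.
Ideal 5:4 = 1.2500. |1.1688 − 1.2500| / 1.2500 ≈ 6.50% → 6.5%.

6.5%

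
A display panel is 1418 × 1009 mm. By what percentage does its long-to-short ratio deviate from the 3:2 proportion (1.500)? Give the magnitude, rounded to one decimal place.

6.3%

Ratio = 1418 / 1009 ≈ 1.4054.
Ideal 3:2 = 1.5000. |1.4054 − 1.5000| / 1.5000 ≈ 6.31% → 6.3%.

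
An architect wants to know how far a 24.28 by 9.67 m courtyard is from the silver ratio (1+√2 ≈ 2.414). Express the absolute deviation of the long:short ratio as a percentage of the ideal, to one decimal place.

Ratio = 24.28 / 9.67 ≈ 2.5109.
Ideal silver ratio ≈ 2.4142. |2.5109 − 2.4142| / 2.4142 ≈ 4.01% → 4.0%.

4.0%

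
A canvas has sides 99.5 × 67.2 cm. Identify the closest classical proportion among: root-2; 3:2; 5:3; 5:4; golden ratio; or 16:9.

3:2

Ratio = 99.5 / 67.2 ≈ 1.481.
Distances: root-2 1.414 (Δ 0.067); 3:2 1.500 (Δ 0.019); 5:3 1.667 (Δ 0.186); 5:4 1.250 (Δ 0.231); golden ratio 1.618 (Δ 0.137); 16:9 1.778 (Δ 0.297).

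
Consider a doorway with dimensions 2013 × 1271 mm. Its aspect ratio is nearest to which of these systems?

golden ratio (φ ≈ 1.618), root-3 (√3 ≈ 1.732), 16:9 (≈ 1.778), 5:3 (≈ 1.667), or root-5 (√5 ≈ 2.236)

golden ratio

2013/1271 ≈ 1.584. Nearest candidates are golden ratio (1.618, off by 0.034) and 5:3 (1.667, off by 0.083).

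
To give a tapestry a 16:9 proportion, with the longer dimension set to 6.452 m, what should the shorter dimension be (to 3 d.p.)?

3.629 m

16:9 ≈ 1.77778.
Shorter side = 6.452 ÷ 1.77778 ≈ 3.62925 → 3.629 m.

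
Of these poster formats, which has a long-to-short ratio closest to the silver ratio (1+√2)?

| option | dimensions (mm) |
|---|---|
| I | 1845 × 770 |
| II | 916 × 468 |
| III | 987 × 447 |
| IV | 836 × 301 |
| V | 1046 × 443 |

I

Target silver ratio ≈ 2.414.
I: 2.396 (Δ0.018)  II: 1.957 (Δ0.457)  III: 2.208 (Δ0.206)  IV: 2.777 (Δ0.363)  V: 2.361 (Δ0.053)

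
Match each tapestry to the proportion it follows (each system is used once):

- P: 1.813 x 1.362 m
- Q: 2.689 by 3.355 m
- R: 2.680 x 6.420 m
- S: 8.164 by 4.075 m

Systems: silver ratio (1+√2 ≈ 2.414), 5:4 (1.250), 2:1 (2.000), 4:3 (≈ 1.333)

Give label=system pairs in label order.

P=4:3, Q=5:4, R=silver ratio, S=2:1

P = 1.813/1.362 ≈ 1.331 → 4:3 (1.333)
Q = 3.355/2.689 ≈ 1.248 → 5:4 (1.250)
R = 6.420/2.680 ≈ 2.396 → silver ratio (2.414)
S = 8.164/4.075 ≈ 2.003 → 2:1 (2.000)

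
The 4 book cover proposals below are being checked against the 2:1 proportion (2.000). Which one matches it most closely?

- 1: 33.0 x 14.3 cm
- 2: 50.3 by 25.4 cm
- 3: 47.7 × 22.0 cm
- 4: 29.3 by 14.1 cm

Target 2:1 ≈ 2.000.
1: 2.308 (Δ0.308)  2: 1.980 (Δ0.020)  3: 2.168 (Δ0.168)  4: 2.078 (Δ0.078)

2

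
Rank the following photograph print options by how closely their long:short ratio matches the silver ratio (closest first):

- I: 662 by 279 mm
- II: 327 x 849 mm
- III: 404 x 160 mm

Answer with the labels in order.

I, III, II

Ratios: I = 662 / 279 ≈ 2.373; II = 849 / 327 ≈ 2.596; III = 404 / 160 ≈ 2.525.
|Δ from 2.414|: I 0.041; II 0.182; III 0.111.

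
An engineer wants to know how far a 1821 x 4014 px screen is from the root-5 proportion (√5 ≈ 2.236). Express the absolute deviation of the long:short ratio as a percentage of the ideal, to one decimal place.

Ratio = 4014 / 1821 ≈ 2.2043.
Ideal root-5 ≈ 2.2361. |2.2043 − 2.2361| / 2.2361 ≈ 1.42% → 1.4%.

1.4%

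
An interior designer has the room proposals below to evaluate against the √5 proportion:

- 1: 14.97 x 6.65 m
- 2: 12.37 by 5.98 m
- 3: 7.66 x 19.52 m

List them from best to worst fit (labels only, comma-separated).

1, 2, 3

1: 14.97/6.65 ≈ 2.251 → |2.251 − 2.236| = 0.015
2: 12.37/5.98 ≈ 2.069 → |2.069 − 2.236| = 0.167
3: 19.52/7.66 ≈ 2.548 → |2.548 − 2.236| = 0.312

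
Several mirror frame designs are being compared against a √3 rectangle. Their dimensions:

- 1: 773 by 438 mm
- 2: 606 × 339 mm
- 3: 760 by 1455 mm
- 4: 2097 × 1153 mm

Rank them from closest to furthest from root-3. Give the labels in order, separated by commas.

1: 773/438 ≈ 1.765 → |1.765 − 1.732| = 0.033
2: 606/339 ≈ 1.788 → |1.788 − 1.732| = 0.056
3: 1455/760 ≈ 1.914 → |1.914 − 1.732| = 0.182
4: 2097/1153 ≈ 1.819 → |1.819 − 1.732| = 0.087

1, 2, 4, 3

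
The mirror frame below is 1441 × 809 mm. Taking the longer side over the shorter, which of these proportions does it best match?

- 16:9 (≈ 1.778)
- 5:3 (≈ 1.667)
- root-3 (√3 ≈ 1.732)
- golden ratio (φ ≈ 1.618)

1441/809 ≈ 1.781. Nearest candidates are 16:9 (1.778, off by 0.003) and root-3 (1.732, off by 0.049).

16:9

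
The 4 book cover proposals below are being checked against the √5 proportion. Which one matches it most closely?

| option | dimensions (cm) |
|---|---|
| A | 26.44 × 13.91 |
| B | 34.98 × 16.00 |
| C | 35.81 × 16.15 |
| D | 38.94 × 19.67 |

Ratios (long/short): A ≈ 1.901; B ≈ 2.186; C ≈ 2.217; D ≈ 1.980.
root-5 ≈ 2.236; option C is nearest (Δ 0.019).

C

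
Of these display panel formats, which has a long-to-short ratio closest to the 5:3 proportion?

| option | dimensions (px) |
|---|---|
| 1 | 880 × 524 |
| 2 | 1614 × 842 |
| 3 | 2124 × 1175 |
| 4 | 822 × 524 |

1

Target 5:3 ≈ 1.667.
1: 1.679 (Δ0.012)  2: 1.917 (Δ0.250)  3: 1.808 (Δ0.141)  4: 1.569 (Δ0.098)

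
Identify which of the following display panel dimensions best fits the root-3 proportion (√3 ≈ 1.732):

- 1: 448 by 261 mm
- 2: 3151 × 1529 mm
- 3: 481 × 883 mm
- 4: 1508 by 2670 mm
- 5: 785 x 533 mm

Target root-3 ≈ 1.732.
1: 1.716 (Δ0.016)  2: 2.061 (Δ0.329)  3: 1.836 (Δ0.104)  4: 1.771 (Δ0.039)  5: 1.473 (Δ0.259)

1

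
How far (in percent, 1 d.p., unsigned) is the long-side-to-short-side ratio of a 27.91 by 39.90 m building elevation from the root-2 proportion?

Ratio = 39.90 / 27.91 ≈ 1.4296.
Ideal root-2 ≈ 1.4142. |1.4296 − 1.4142| / 1.4142 ≈ 1.09% → 1.1%.

1.1%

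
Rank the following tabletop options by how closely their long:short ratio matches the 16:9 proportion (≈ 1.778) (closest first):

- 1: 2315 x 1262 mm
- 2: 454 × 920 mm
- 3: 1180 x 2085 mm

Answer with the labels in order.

3, 1, 2

Ratios: 1 = 2315 / 1262 ≈ 1.834; 2 = 920 / 454 ≈ 2.026; 3 = 2085 / 1180 ≈ 1.767.
|Δ from 1.778|: 1 0.056; 2 0.248; 3 0.011.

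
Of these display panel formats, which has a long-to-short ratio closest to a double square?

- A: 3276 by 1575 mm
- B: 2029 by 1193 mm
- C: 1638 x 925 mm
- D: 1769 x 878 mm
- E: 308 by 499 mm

D

Ratios (long/short): A ≈ 2.080; B ≈ 1.701; C ≈ 1.771; D ≈ 2.015; E ≈ 1.620.
2:1 ≈ 2.000; option D is nearest (Δ 0.015).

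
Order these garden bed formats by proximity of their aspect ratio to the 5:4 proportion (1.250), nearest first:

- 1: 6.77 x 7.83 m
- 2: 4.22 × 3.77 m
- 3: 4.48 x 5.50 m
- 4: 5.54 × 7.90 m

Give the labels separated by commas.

3, 1, 2, 4

Ratios: 1 = 7.83 / 6.77 ≈ 1.157; 2 = 4.22 / 3.77 ≈ 1.119; 3 = 5.50 / 4.48 ≈ 1.228; 4 = 7.90 / 5.54 ≈ 1.426.
|Δ from 1.250|: 1 0.093; 2 0.131; 3 0.022; 4 0.176.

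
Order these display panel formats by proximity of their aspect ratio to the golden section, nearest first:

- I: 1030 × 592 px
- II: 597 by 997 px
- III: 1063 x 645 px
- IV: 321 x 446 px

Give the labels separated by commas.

I: 1030/592 ≈ 1.740 → |1.740 − 1.618| = 0.122
II: 997/597 ≈ 1.670 → |1.670 − 1.618| = 0.052
III: 1063/645 ≈ 1.648 → |1.648 − 1.618| = 0.030
IV: 446/321 ≈ 1.389 → |1.389 − 1.618| = 0.229

III, II, I, IV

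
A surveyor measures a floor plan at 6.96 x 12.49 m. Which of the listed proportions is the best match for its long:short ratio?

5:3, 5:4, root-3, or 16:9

16:9

Ratio = 12.49 / 6.96 ≈ 1.795.
Distances: 5:3 1.667 (Δ 0.128); 5:4 1.250 (Δ 0.545); root-3 1.732 (Δ 0.063); 16:9 1.778 (Δ 0.017).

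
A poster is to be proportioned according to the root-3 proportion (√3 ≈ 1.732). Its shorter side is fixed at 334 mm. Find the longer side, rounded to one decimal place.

578.5 mm

root-3 ≈ 1.73205.
Longer side = 334 × 1.73205 ≈ 578.505 → 578.5 mm.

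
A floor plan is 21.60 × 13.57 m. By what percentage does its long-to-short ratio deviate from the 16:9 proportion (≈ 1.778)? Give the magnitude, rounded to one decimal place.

10.5%

Ratio = 21.60 / 13.57 ≈ 1.5917.
Ideal 16:9 ≈ 1.7778. |1.5917 − 1.7778| / 1.7778 ≈ 10.47% → 10.5%.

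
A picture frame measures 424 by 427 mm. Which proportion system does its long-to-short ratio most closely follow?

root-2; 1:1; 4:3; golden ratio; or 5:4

1:1

Ratio = 427 / 424 ≈ 1.007.
Distances: root-2 1.414 (Δ 0.407); 1:1 1.000 (Δ 0.007); 4:3 1.333 (Δ 0.326); golden ratio 1.618 (Δ 0.611); 5:4 1.250 (Δ 0.243).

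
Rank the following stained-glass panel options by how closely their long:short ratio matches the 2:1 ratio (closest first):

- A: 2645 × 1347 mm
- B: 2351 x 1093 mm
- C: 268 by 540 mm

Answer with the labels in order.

C, A, B

A: 2645/1347 ≈ 1.964 → |1.964 − 2.000| = 0.036
B: 2351/1093 ≈ 2.151 → |2.151 − 2.000| = 0.151
C: 540/268 ≈ 2.015 → |2.015 − 2.000| = 0.015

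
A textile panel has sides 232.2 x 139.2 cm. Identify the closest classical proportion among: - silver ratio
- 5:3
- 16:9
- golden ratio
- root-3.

5:3

232.2/139.2 ≈ 1.668. Nearest candidates are 5:3 (1.667, off by 0.001) and golden ratio (1.618, off by 0.050).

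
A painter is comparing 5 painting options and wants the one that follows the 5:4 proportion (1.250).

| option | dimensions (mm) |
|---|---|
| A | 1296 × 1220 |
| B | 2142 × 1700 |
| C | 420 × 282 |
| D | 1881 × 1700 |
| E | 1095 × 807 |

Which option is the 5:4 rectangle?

B

Ratios (long/short): A ≈ 1.062; B ≈ 1.260; C ≈ 1.489; D ≈ 1.106; E ≈ 1.357.
5:4 ≈ 1.250; option B is nearest (Δ 0.010).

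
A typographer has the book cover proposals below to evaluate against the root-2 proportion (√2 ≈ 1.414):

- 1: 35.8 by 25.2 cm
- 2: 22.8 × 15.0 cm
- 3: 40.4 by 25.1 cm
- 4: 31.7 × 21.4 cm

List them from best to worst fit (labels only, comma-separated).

1, 4, 2, 3

Ratios: 1 = 35.8 / 25.2 ≈ 1.421; 2 = 22.8 / 15.0 ≈ 1.520; 3 = 40.4 / 25.1 ≈ 1.610; 4 = 31.7 / 21.4 ≈ 1.481.
|Δ from 1.414|: 1 0.007; 2 0.106; 3 0.196; 4 0.067.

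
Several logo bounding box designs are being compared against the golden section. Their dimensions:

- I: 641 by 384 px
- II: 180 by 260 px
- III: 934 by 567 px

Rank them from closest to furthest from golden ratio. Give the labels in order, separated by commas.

Ratios: I = 641 / 384 ≈ 1.669; II = 260 / 180 ≈ 1.444; III = 934 / 567 ≈ 1.647.
|Δ from 1.618|: I 0.051; II 0.174; III 0.029.

III, I, II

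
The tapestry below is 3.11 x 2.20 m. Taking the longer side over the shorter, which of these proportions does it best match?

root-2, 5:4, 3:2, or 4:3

3.11/2.20 ≈ 1.414. Nearest candidates are root-2 (1.414, off by 0.000) and 4:3 (1.333, off by 0.081).

root-2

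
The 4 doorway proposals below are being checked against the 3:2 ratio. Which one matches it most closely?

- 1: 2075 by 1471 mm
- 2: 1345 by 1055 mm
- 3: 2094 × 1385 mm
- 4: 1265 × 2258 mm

Target 3:2 ≈ 1.500.
1: 1.411 (Δ0.089)  2: 1.275 (Δ0.225)  3: 1.512 (Δ0.012)  4: 1.785 (Δ0.285)

3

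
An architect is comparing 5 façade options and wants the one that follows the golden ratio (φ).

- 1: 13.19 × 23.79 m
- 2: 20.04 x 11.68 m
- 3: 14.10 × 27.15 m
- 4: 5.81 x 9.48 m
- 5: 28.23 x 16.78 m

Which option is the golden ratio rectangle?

4

Target golden ratio ≈ 1.618.
1: 1.804 (Δ0.186)  2: 1.716 (Δ0.098)  3: 1.926 (Δ0.308)  4: 1.632 (Δ0.014)  5: 1.682 (Δ0.064)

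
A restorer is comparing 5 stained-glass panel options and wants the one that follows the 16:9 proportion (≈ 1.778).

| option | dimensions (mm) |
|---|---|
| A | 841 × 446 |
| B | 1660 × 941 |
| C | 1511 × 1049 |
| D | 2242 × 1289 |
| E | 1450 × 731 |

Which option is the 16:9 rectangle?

Target 16:9 ≈ 1.778.
A: 1.886 (Δ0.108)  B: 1.764 (Δ0.014)  C: 1.440 (Δ0.338)  D: 1.739 (Δ0.039)  E: 1.984 (Δ0.206)

B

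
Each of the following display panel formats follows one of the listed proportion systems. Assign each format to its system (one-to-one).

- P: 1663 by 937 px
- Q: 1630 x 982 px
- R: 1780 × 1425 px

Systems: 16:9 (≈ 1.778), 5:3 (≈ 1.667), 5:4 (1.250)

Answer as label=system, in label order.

P = 1663/937 ≈ 1.775 → 16:9 (1.778)
Q = 1630/982 ≈ 1.660 → 5:3 (1.667)
R = 1780/1425 ≈ 1.249 → 5:4 (1.250)

P=16:9, Q=5:3, R=5:4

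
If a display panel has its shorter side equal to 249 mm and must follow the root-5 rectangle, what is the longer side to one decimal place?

556.8 mm

root-5 ≈ 2.23607.
Longer side = 249 × 2.23607 ≈ 556.781 → 556.8 mm.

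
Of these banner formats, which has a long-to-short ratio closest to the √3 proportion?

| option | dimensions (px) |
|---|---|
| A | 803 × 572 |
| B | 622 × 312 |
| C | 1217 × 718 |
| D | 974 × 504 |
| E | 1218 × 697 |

E

Ratios (long/short): A ≈ 1.404; B ≈ 1.994; C ≈ 1.695; D ≈ 1.933; E ≈ 1.747.
root-3 ≈ 1.732; option E is nearest (Δ 0.015).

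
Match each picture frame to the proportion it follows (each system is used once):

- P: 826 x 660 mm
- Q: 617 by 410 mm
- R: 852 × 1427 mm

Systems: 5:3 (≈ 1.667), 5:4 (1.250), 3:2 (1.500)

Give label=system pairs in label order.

P = 826/660 ≈ 1.252 → 5:4 (1.250)
Q = 617/410 ≈ 1.505 → 3:2 (1.500)
R = 1427/852 ≈ 1.675 → 5:3 (1.667)

P=5:4, Q=3:2, R=5:3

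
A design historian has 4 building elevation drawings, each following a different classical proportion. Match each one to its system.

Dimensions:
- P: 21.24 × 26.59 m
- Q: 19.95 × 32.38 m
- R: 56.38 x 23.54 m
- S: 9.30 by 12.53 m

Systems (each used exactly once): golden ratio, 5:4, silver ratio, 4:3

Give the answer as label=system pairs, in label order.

P=5:4, Q=golden ratio, R=silver ratio, S=4:3

P = 26.59/21.24 ≈ 1.252 → 5:4 (1.250)
Q = 32.38/19.95 ≈ 1.623 → golden ratio (1.618)
R = 56.38/23.54 ≈ 2.395 → silver ratio (2.414)
S = 12.53/9.30 ≈ 1.347 → 4:3 (1.333)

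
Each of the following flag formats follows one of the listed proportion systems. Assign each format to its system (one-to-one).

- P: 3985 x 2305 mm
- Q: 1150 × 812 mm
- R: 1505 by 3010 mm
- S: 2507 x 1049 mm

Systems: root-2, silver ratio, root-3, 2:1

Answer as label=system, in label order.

P=root-3, Q=root-2, R=2:1, S=silver ratio

P = 3985/2305 ≈ 1.729 → root-3 (1.732)
Q = 1150/812 ≈ 1.416 → root-2 (1.414)
R = 3010/1505 ≈ 2.000 → 2:1 (2.000)
S = 2507/1049 ≈ 2.390 → silver ratio (2.414)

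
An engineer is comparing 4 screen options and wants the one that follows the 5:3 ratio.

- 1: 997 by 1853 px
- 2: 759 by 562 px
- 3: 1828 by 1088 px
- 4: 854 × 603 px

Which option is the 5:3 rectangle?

3

Target 5:3 ≈ 1.667.
1: 1.859 (Δ0.192)  2: 1.351 (Δ0.316)  3: 1.680 (Δ0.013)  4: 1.416 (Δ0.251)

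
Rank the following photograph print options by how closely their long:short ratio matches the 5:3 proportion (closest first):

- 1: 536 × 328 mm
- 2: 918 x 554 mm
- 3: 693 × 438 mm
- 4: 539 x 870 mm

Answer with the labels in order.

2, 1, 4, 3

Ratios: 1 = 536 / 328 ≈ 1.634; 2 = 918 / 554 ≈ 1.657; 3 = 693 / 438 ≈ 1.582; 4 = 870 / 539 ≈ 1.614.
|Δ from 1.667|: 1 0.033; 2 0.010; 3 0.085; 4 0.053.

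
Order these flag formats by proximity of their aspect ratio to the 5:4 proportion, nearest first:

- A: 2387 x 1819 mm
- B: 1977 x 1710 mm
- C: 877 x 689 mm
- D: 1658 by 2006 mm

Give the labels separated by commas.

A: 2387/1819 ≈ 1.312 → |1.312 − 1.250| = 0.062
B: 1977/1710 ≈ 1.156 → |1.156 − 1.250| = 0.094
C: 877/689 ≈ 1.273 → |1.273 − 1.250| = 0.023
D: 2006/1658 ≈ 1.210 → |1.210 − 1.250| = 0.040

C, D, A, B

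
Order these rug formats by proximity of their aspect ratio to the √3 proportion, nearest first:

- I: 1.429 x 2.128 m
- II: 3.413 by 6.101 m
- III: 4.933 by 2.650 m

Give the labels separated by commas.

I: 2.128/1.429 ≈ 1.489 → |1.489 − 1.732| = 0.243
II: 6.101/3.413 ≈ 1.788 → |1.788 − 1.732| = 0.056
III: 4.933/2.650 ≈ 1.862 → |1.862 − 1.732| = 0.130

II, III, I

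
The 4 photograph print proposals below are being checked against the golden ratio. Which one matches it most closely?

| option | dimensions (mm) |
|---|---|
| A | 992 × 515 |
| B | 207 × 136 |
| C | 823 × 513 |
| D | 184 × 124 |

C

Target golden ratio ≈ 1.618.
A: 1.926 (Δ0.308)  B: 1.522 (Δ0.096)  C: 1.604 (Δ0.014)  D: 1.484 (Δ0.134)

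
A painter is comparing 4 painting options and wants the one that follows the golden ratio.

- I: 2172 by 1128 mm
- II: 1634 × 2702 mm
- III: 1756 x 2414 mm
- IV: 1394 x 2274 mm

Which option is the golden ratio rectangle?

Ratios (long/short): I ≈ 1.926; II ≈ 1.654; III ≈ 1.375; IV ≈ 1.631.
golden ratio ≈ 1.618; option IV is nearest (Δ 0.013).

IV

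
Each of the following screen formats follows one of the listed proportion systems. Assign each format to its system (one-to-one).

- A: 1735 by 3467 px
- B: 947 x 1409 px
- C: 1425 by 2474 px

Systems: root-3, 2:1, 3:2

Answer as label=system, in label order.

A=2:1, B=3:2, C=root-3

A = 3467/1735 ≈ 1.998 → 2:1 (2.000)
B = 1409/947 ≈ 1.488 → 3:2 (1.500)
C = 2474/1425 ≈ 1.736 → root-3 (1.732)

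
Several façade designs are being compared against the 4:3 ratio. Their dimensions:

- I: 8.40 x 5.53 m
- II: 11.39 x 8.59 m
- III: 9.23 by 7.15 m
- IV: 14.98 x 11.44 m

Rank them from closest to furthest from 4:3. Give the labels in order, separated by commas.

II, IV, III, I

I: 8.40/5.53 ≈ 1.519 → |1.519 − 1.333| = 0.186
II: 11.39/8.59 ≈ 1.326 → |1.326 − 1.333| = 0.007
III: 9.23/7.15 ≈ 1.291 → |1.291 − 1.333| = 0.042
IV: 14.98/11.44 ≈ 1.309 → |1.309 − 1.333| = 0.024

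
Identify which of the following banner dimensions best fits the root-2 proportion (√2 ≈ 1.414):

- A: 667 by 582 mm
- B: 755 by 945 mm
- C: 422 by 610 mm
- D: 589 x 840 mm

D

Target root-2 ≈ 1.414.
A: 1.146 (Δ0.268)  B: 1.252 (Δ0.162)  C: 1.445 (Δ0.031)  D: 1.426 (Δ0.012)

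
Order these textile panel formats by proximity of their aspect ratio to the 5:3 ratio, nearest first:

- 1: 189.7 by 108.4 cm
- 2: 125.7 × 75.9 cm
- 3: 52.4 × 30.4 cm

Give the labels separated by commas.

2, 3, 1

Ratios: 1 = 189.7 / 108.4 ≈ 1.750; 2 = 125.7 / 75.9 ≈ 1.656; 3 = 52.4 / 30.4 ≈ 1.724.
|Δ from 1.667|: 1 0.083; 2 0.011; 3 0.057.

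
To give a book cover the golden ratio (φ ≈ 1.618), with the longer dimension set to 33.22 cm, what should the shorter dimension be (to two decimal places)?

golden ratio ≈ 1.61803.
Shorter side = 33.22 ÷ 1.61803 ≈ 20.5311 → 20.53 cm.

20.53 cm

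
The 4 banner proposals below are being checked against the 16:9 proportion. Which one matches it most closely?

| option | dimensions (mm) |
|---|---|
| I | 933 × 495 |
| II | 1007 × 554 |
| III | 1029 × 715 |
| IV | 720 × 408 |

IV

Ratios (long/short): I ≈ 1.885; II ≈ 1.818; III ≈ 1.439; IV ≈ 1.765.
16:9 ≈ 1.778; option IV is nearest (Δ 0.013).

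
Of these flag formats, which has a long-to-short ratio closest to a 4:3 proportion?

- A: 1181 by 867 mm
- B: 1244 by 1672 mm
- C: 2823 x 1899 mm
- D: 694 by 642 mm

B

Ratios (long/short): A ≈ 1.362; B ≈ 1.344; C ≈ 1.487; D ≈ 1.081.
4:3 ≈ 1.333; option B is nearest (Δ 0.011).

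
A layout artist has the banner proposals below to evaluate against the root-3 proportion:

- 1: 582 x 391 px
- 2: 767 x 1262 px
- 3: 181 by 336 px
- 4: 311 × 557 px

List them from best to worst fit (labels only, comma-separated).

4, 2, 3, 1

Ratios: 1 = 582 / 391 ≈ 1.488; 2 = 1262 / 767 ≈ 1.645; 3 = 336 / 181 ≈ 1.856; 4 = 557 / 311 ≈ 1.791.
|Δ from 1.732|: 1 0.244; 2 0.087; 3 0.124; 4 0.059.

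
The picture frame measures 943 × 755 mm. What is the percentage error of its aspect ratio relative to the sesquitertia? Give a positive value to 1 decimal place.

6.3%

Ratio = 943 / 755 ≈ 1.2490.
Ideal 4:3 ≈ 1.3333. |1.2490 − 1.3333| / 1.3333 ≈ 6.32% → 6.3%.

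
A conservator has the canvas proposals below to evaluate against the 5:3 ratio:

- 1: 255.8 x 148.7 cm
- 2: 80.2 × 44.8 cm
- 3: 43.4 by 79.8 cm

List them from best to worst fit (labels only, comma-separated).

1, 2, 3

Ratios: 1 = 255.8 / 148.7 ≈ 1.720; 2 = 80.2 / 44.8 ≈ 1.790; 3 = 79.8 / 43.4 ≈ 1.839.
|Δ from 1.667|: 1 0.053; 2 0.123; 3 0.172.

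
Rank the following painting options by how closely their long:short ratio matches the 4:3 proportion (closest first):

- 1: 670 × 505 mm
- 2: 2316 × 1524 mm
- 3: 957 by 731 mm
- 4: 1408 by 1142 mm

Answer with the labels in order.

1: 670/505 ≈ 1.327 → |1.327 − 1.333| = 0.006
2: 2316/1524 ≈ 1.520 → |1.520 − 1.333| = 0.187
3: 957/731 ≈ 1.309 → |1.309 − 1.333| = 0.024
4: 1408/1142 ≈ 1.233 → |1.233 − 1.333| = 0.100

1, 3, 4, 2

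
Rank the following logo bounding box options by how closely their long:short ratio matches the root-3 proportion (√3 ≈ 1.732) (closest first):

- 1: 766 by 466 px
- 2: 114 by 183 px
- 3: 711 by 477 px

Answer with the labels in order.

Ratios: 1 = 766 / 466 ≈ 1.644; 2 = 183 / 114 ≈ 1.605; 3 = 711 / 477 ≈ 1.491.
|Δ from 1.732|: 1 0.088; 2 0.127; 3 0.241.

1, 2, 3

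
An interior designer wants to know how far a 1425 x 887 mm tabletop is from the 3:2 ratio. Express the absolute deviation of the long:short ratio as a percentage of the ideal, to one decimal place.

Ratio = 1425 / 887 ≈ 1.6065.
Ideal 3:2 = 1.5000. |1.6065 − 1.5000| / 1.5000 ≈ 7.10% → 7.1%.

7.1%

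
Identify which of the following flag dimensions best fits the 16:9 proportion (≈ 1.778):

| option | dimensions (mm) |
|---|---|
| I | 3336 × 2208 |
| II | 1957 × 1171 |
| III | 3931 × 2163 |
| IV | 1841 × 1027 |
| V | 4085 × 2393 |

Ratios (long/short): I ≈ 1.511; II ≈ 1.671; III ≈ 1.817; IV ≈ 1.793; V ≈ 1.707.
16:9 ≈ 1.778; option IV is nearest (Δ 0.015).

IV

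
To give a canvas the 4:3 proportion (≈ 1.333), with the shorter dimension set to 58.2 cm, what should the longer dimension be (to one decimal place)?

77.6 cm

4:3 ≈ 1.33333.
Longer side = 58.2 × 1.33333 ≈ 77.600 → 77.6 cm.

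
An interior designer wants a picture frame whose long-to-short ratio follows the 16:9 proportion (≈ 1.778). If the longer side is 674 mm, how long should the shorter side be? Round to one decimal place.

16:9 ≈ 1.77778.
Shorter side = 674 ÷ 1.77778 ≈ 379.125 → 379.1 mm.

379.1 mm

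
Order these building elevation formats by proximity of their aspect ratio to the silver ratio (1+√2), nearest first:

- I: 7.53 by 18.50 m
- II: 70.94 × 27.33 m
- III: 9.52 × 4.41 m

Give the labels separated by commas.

Ratios: I = 18.50 / 7.53 ≈ 2.457; II = 70.94 / 27.33 ≈ 2.596; III = 9.52 / 4.41 ≈ 2.159.
|Δ from 2.414|: I 0.043; II 0.182; III 0.255.

I, II, III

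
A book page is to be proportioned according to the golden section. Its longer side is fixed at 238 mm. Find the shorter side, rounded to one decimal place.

golden ratio ≈ 1.61803.
Shorter side = 238 ÷ 1.61803 ≈ 147.092 → 147.1 mm.

147.1 mm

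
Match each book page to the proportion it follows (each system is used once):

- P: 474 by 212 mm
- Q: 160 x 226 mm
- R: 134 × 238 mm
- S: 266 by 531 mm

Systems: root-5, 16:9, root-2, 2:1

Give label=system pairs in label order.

P=root-5, Q=root-2, R=16:9, S=2:1

Ratios: P ≈ 2.236; Q ≈ 1.413; R ≈ 1.776; S ≈ 1.996.
Targets: root-5 ≈ 2.236; 16:9 ≈ 1.778; root-2 ≈ 1.414; 2:1 ≈ 2.000.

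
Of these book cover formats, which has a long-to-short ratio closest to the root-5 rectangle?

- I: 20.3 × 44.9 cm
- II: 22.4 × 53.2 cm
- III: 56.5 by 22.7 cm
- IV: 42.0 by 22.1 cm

I

Ratios (long/short): I ≈ 2.212; II ≈ 2.375; III ≈ 2.489; IV ≈ 1.900.
root-5 ≈ 2.236; option I is nearest (Δ 0.024).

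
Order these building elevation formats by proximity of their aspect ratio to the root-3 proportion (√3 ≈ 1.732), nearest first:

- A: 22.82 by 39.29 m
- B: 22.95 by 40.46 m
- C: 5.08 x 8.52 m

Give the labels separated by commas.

A: 39.29/22.82 ≈ 1.722 → |1.722 − 1.732| = 0.010
B: 40.46/22.95 ≈ 1.763 → |1.763 − 1.732| = 0.031
C: 8.52/5.08 ≈ 1.677 → |1.677 − 1.732| = 0.055

A, B, C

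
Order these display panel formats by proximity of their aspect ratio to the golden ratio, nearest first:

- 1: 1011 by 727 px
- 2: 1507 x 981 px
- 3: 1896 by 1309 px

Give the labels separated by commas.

2, 3, 1

1: 1011/727 ≈ 1.391 → |1.391 − 1.618| = 0.227
2: 1507/981 ≈ 1.536 → |1.536 − 1.618| = 0.082
3: 1896/1309 ≈ 1.448 → |1.448 − 1.618| = 0.170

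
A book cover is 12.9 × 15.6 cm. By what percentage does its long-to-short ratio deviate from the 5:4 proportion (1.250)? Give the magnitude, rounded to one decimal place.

Ratio = 15.6 / 12.9 ≈ 1.2093.
Ideal 5:4 = 1.2500. |1.2093 − 1.2500| / 1.2500 ≈ 3.26% → 3.3%.

3.3%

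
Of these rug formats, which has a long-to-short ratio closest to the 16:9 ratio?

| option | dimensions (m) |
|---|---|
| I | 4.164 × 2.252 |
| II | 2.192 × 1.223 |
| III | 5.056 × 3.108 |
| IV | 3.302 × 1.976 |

Target 16:9 ≈ 1.778.
I: 1.849 (Δ0.071)  II: 1.792 (Δ0.014)  III: 1.627 (Δ0.151)  IV: 1.671 (Δ0.107)

II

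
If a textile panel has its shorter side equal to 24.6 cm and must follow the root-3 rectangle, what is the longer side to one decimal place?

root-3 ≈ 1.73205.
Longer side = 24.6 × 1.73205 ≈ 42.608 → 42.6 cm.

42.6 cm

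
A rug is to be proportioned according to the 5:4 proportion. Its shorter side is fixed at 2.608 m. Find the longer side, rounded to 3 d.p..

5:4 = 1.25000.
Longer side = 2.608 × 1.25000 ≈ 3.26000 → 3.260 m.

3.260 m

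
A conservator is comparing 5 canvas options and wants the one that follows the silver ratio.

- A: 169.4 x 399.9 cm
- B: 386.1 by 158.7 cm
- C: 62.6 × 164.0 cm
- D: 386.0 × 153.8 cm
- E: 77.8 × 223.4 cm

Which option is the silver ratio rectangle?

Target silver ratio ≈ 2.414.
A: 2.361 (Δ0.053)  B: 2.433 (Δ0.019)  C: 2.620 (Δ0.206)  D: 2.510 (Δ0.096)  E: 2.871 (Δ0.457)

B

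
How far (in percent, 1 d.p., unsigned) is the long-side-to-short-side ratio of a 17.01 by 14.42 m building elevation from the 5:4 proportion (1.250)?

Ratio = 17.01 / 14.42 ≈ 1.1796.
Ideal 5:4 = 1.2500. |1.1796 − 1.2500| / 1.2500 ≈ 5.63% → 5.6%.

5.6%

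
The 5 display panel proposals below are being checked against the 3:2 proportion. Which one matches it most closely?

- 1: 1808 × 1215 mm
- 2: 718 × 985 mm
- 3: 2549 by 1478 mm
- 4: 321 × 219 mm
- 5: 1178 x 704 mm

Ratios (long/short): 1 ≈ 1.488; 2 ≈ 1.372; 3 ≈ 1.725; 4 ≈ 1.466; 5 ≈ 1.673.
3:2 ≈ 1.500; option 1 is nearest (Δ 0.012).

1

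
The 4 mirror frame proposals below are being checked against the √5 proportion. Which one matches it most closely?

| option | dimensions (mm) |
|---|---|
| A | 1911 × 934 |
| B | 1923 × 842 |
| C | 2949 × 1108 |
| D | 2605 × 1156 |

Ratios (long/short): A ≈ 2.046; B ≈ 2.284; C ≈ 2.662; D ≈ 2.253.
root-5 ≈ 2.236; option D is nearest (Δ 0.017).

D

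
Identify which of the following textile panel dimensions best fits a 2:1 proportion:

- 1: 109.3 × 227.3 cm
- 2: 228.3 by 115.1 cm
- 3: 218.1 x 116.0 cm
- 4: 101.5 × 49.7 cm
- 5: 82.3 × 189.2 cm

2

Ratios (long/short): 1 ≈ 2.080; 2 ≈ 1.983; 3 ≈ 1.880; 4 ≈ 2.042; 5 ≈ 2.299.
2:1 ≈ 2.000; option 2 is nearest (Δ 0.017).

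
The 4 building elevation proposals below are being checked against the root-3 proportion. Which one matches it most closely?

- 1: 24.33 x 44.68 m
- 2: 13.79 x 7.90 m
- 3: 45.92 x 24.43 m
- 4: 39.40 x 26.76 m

Ratios (long/short): 1 ≈ 1.836; 2 ≈ 1.746; 3 ≈ 1.880; 4 ≈ 1.472.
root-3 ≈ 1.732; option 2 is nearest (Δ 0.014).

2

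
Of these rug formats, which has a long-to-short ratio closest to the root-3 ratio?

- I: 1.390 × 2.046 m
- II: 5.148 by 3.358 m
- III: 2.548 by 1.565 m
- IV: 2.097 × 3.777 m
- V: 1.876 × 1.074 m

Target root-3 ≈ 1.732.
I: 1.472 (Δ0.260)  II: 1.533 (Δ0.199)  III: 1.628 (Δ0.104)  IV: 1.801 (Δ0.069)  V: 1.747 (Δ0.015)

V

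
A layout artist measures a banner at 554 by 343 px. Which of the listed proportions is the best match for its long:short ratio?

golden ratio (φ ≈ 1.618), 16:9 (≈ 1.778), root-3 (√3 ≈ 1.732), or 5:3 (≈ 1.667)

554/343 ≈ 1.615. Nearest candidates are golden ratio (1.618, off by 0.003) and 5:3 (1.667, off by 0.052).

golden ratio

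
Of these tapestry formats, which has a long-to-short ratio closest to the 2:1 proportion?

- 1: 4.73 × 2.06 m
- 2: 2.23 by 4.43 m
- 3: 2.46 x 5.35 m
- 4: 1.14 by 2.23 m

2

Target 2:1 ≈ 2.000.
1: 2.296 (Δ0.296)  2: 1.987 (Δ0.013)  3: 2.175 (Δ0.175)  4: 1.956 (Δ0.044)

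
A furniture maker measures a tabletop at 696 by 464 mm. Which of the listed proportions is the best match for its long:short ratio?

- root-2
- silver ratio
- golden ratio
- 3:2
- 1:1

Ratio = 696 / 464 ≈ 1.500.
Distances: root-2 1.414 (Δ 0.086); silver ratio 2.414 (Δ 0.914); golden ratio 1.618 (Δ 0.118); 3:2 1.500 (Δ 0.000); 1:1 1.000 (Δ 0.500).

3:2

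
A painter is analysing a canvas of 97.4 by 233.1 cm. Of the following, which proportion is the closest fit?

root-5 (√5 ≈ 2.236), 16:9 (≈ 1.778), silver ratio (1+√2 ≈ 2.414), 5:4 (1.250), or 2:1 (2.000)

silver ratio

Ratio = 233.1 / 97.4 ≈ 2.393.
Distances: root-5 2.236 (Δ 0.157); 16:9 1.778 (Δ 0.615); silver ratio 2.414 (Δ 0.021); 5:4 1.250 (Δ 1.143); 2:1 2.000 (Δ 0.393).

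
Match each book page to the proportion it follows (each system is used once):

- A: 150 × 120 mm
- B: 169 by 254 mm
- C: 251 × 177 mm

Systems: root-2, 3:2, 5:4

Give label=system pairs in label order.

A=5:4, B=3:2, C=root-2

A = 150/120 ≈ 1.250 → 5:4 (1.250)
B = 254/169 ≈ 1.503 → 3:2 (1.500)
C = 251/177 ≈ 1.418 → root-2 (1.414)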